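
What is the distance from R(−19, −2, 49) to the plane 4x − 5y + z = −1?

d = |4·(-19) + (-5)·(-2) + 1·49 − (-1)| / √(16 + 25 + 1) = |-16| / √42 = 16/√42.

8√42/21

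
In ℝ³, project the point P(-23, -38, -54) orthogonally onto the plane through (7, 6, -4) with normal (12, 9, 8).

n = (12, 9, 8), |n|² = 289, and n·P − 106 = -1156.
t = -1156/289 = -4, so the foot is P − t·n = (-23, -38, -54) − (-4)·(12, 9, 8) = (25, -2, -22).

(25, -2, -22)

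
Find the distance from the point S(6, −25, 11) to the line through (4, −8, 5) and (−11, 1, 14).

√286

A direction vector is d = (−15, 9, 9).
AP = (2, −17, 6), and AP × d = (−207, −108, −237).
|AP × d|² = 110682 and |d|² = 387, so the distance is √(110682/387) = √286.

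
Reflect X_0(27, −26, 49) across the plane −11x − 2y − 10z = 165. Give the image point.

(-61, -42, -31)

n = (−11, −2, −10), |n|² = 225, n·X_0 − 165 = -900, so t = -900/225 = -4.
Foot F = X_0 − (-4)·n = (−17, −34, 9); the reflection is 2F − X_0 = (−61, −42, −31).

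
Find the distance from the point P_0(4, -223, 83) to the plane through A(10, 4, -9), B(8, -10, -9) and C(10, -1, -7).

6

AB = (-2, -14, 0) and AC = (0, -5, 2), so a normal is n = AB × AC = (-28, 4, 10).
d = |(-28)·4 + 4·(-223) + 10·83 − (-354)| / √(784 + 16 + 100) = |180| / 30 = 6.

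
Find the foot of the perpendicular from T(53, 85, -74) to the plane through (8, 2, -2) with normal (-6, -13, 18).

(23, 20, 16)

The perpendicular from T has direction n = (-6, -13, 18): r = (53, 85, -74) + λ(-6, -13, 18).
Substitute into the plane: n·(T + λn) = -110 gives -2755 + 529λ = -110, so λ = 5.
Foot = (53, 85, -74) + 5·(-6, -13, 18) = (23, 20, 16).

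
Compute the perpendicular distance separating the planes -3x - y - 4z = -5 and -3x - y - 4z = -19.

Both planes have normal n = (-3, -1, -4), |n| = √26. Any point on the first plane is at distance |(-19) − (-5)|/|n| = 14/√26 from the second.

14/√26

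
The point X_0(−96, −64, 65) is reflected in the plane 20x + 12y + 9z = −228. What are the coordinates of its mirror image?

n = (20, 12, 9), |n|² = 625, n·X_0 − (-228) = -1875, so t = -1875/625 = -3.
Foot F = X_0 − (-3)·n = (−36, −28, 92); the reflection is 2F − X_0 = (24, 8, 119).

(24, 8, 119)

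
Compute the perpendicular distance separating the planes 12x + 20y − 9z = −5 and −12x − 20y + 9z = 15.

2/5

Divide the second equation by -1 to match normals: 12x + 20y − 9z = -15.
With common normal n = (12, 20, −9) (|n| = 25), the distance is |(-5) − (-15)|/|n| = 10/25 = 2/5.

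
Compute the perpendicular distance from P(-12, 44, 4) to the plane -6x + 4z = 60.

d = |(-6)·(-12) + 4·4 − 60| / √(36 + 0 + 16) = |28| / (2√13) = 14/√13.

14/√13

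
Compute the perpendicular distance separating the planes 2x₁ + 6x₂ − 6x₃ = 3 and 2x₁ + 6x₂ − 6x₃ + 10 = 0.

13/(2√19)

Both planes have normal n = (2, 6, −6), |n| = 2√19. Any point on the first plane is at distance |(-10) − 3|/|n| = 13/(2√19) from the second.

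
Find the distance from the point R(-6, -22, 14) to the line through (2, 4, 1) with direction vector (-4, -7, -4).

3√65

Direction vector d = (-4, -7, -4).
AP = (-8, -26, 13); AP·d = 162, |AP|² = 909, |d|² = 81.
distance² = |AP|² − (AP·d)²/|d|² = 909 − 26244/81 = 585, so the distance is 3√65.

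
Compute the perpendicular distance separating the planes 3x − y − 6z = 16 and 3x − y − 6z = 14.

2/√46

Both planes have normal n = (3, −1, −6), |n| = √46. Any point on the first plane is at distance |14 − 16|/|n| = 2/√46 from the second.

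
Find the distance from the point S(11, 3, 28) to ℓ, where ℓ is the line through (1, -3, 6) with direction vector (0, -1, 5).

Direction vector d = (0, -1, 5).
AP = (10, 6, 22), and AP × d = (52, -50, -10).
|AP × d|² = 5304 and |d|² = 26, so the distance is √(5304/26) = √204 = 2√51.

2√51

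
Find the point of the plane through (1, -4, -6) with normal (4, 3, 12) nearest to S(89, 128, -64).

n = (4, 3, 12), |n|² = 169, and n·S − (-80) = 52.
t = 52/169 = 4/13, so the foot is S − t·n = (89, 128, -64) − (4/13)·(4, 3, 12) = (1141/13, 1652/13, -880/13).

(1141/13, 1652/13, -880/13)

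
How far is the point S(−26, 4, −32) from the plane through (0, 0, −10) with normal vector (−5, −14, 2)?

The plane has equation n·(r − (0, 0, −10)) = 0, i.e. n·r = -20.
Then n·(−26, 4, −32) − (−20) = 30.
|n| = √(25 + 196 + 4) = 15, so the distance is |30|/15 = 2.

2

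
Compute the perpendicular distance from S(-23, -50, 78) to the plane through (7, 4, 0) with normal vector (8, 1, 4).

The plane has equation n·(r − (7, 4, 0)) = 0, i.e. n·r = 60.
Then n·(-23, -50, 78) - 60 = 18.
|n| = √(64 + 1 + 16) = 9, so the distance is |18|/9 = 2.

2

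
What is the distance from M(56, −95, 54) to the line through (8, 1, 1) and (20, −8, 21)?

A direction vector is d = (12, −9, 20).
AP = (48, −96, 53), and AP × d = (−1443, −324, 720).
|AP × d|² = 2705625 and |d|² = 625, so the distance is √(2705625/625) = √4329 = 3√481.

3√481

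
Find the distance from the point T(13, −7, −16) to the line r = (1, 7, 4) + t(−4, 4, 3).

2√21

Direction vector d = (−4, 4, 3).
AP = (12, −14, −20), and AP × d = (38, 44, −8).
|AP × d|² = 3444 and |d|² = 41, so the distance is √(3444/41) = √84 = 2√21.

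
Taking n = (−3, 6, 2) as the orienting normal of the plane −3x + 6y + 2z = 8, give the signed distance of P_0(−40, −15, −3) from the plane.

n·P_0 − 8 = 16.
|n| = 7, so the signed distance is 16/7.

16/7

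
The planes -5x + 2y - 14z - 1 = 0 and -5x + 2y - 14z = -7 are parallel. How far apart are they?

8/15

With common normal n = (-5, 2, -14) (|n| = 15), the distance is |1 − (-7)|/|n| = 8/15.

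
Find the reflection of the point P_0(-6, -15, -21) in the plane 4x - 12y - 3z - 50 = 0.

(-14, 9, -15)

n = (4, -12, -3), |n|² = 169, n·P_0 − 50 = 169, so t = 169/169 = 1.
Foot F = P_0 − 1·n = (-10, -3, -18); the reflection is 2F − P_0 = (-14, 9, -15).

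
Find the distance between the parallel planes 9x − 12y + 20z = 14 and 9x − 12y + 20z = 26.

Both planes have normal n = (9, −12, 20), |n| = 25. Any point on the first plane is at distance |26 − 14|/|n| = 12/25 from the second.

12/25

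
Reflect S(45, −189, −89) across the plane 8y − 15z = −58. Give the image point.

With n = (0, 8, −15), the signed offset is (n·S − (-58))/|n|² = -119/289 = -7/17.
S' = S − 2t·n = (45, −189, −89) − (-14/17)·(0, 8, −15) = (45, −3101/17, −1723/17).

(45, -3101/17, -1723/17)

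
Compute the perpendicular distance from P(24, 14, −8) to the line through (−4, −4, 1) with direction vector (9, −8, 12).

√1189

Direction vector d = (9, −8, 12).
AP = (28, 18, −9), and AP × d = (144, −417, −386).
|AP × d|² = 343621 and |d|² = 289, so the distance is √(343621/289) = √1189.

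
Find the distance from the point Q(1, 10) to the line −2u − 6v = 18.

The normal to the line is n = (−2, −6) with |n| = 2√10.
|n·Q − 18| = |-62 − 18| = 80, so the distance is 80/(2√10) = 4√10.

4√10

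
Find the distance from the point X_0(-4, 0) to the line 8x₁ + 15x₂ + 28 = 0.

The normal to the line is n = (8, 15) with |n| = 17.
|n·X_0 − (-28)| = |-32 − (-28)| = 4, so the distance is 4/17.

4/17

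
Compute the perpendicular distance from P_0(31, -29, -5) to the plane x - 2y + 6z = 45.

14√41/41

Normal vector n = (1, -2, 6), and n·(31, -29, -5) - 45 = 14.
|n| = √(1 + 4 + 36) = √41, so the distance is |14|/√41 = 14√41/41.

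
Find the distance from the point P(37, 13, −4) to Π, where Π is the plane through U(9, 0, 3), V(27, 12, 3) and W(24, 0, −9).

√77/77

UV = (18, 12, 0) and UW = (15, 0, −12), so a normal is n = UV × UW = (−144, 216, −180).
Then n·(37, 13, −4) − (−1836) = 36.
|n| = √(20736 + 46656 + 32400) = 36√77, so the distance is |36|/(36√77) = 1/√77.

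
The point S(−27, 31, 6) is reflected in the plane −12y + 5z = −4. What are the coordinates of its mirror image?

(-27, -17, 26)

With n = (0, −12, 5), the signed offset is (n·S − (-4))/|n|² = -338/169 = -2.
S' = S − 2t·n = (−27, 31, 6) − (-4)·(0, −12, 5) = (−27, −17, 26).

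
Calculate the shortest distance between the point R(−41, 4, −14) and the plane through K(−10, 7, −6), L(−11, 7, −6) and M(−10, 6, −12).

KL = (−1, 0, 0) and KM = (0, −1, −6), so a normal is n = KL × KM = (0, −6, 1).
Then n·(−41, 4, −14) − (−48) = 10.
|n| = √(0 + 36 + 1) = √37, so the distance is |10|/√37 = 10√37/37.

10√37/37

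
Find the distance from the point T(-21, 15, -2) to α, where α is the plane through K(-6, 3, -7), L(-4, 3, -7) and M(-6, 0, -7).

5

KL = (2, 0, 0) and KM = (0, -3, 0), so a normal is n = KL × KM = (0, 0, -6).
n = (0, 0, -6); n·P − 42 = -30; |n| = 6; distance = 30/6 = 5.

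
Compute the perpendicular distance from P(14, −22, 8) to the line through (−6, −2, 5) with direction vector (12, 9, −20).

Direction vector d = (12, 9, −20).
AP = (20, −20, 3); AP·d = 0, |AP|² = 809, |d|² = 625.
distance² = |AP|² − (AP·d)²/|d|² = 809 − 0/625 = 809, so the distance is √809.

√809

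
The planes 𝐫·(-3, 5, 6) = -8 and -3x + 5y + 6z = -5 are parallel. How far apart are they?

3/√70

With common normal n = (-3, 5, 6) (|n| = √70), the distance is |(-8) − (-5)|/|n| = 3/√70 = 3√70/70.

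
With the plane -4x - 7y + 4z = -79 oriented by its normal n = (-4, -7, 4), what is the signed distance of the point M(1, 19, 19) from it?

2

n·M − (-79) = 18.
|n| = 9, so the signed distance is 18/9 = 2.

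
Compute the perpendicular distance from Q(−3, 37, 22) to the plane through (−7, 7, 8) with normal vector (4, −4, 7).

The plane has equation n·(r − (−7, 7, 8)) = 0, i.e. n·r = 0.
n = (4, −4, 7); n·P − 0 = -6; |n| = 9; distance = 6/9 = 2/3.

2/3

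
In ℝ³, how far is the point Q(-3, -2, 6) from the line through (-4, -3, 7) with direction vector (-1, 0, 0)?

√2

Direction vector d = (-1, 0, 0).
AP = (1, 1, -1); AP·d = -1, |AP|² = 3, |d|² = 1.
distance² = |AP|² − (AP·d)²/|d|² = 3 − 1/1 = 2, so the distance is √2.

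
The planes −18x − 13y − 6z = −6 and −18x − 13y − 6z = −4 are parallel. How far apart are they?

2/23

Both planes have normal n = (−18, −13, −6), |n| = 23. Any point on the first plane is at distance |(-4) − (-6)|/|n| = 2/23 from the second.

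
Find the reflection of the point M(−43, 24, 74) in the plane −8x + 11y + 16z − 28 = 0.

n = (−8, 11, 16), |n|² = 441, n·M − 28 = 1764, so t = 1764/441 = 4.
Foot F = M − 4·n = (−11, −20, 10); the reflection is 2F − M = (21, −64, −54).

(21, -64, -54)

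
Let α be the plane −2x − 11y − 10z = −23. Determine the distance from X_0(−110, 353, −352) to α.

Normal vector n = (−2, −11, −10), and n·(−110, 353, −352) − (−23) = −120.
|n| = √(4 + 121 + 100) = 15, so the distance is |-120|/15 = 8.

8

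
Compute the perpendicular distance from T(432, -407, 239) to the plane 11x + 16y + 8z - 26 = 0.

6

d = |11·432 + 16·(-407) + 8·239 − 26| / √(121 + 256 + 64) = |126| / 21 = 6.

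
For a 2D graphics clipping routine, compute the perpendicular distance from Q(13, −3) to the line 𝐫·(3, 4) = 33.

6/5

The normal to the line is n = (3, 4) with |n| = 5.
|n·Q − 33| = |27 − 33| = 6, so the distance is 6/5.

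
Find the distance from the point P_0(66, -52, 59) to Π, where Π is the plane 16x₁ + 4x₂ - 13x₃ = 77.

Normal vector n = (16, 4, -13), and n·(66, -52, 59) - 77 = 4.
|n| = √(256 + 16 + 169) = 21, so the distance is |4|/21 = 4/21.

4/21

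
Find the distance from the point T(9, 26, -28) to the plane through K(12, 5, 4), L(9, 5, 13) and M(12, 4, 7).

KL = (-3, 0, 9) and KM = (0, -1, 3), so a normal is n = KL × KM = (9, 9, 3).
d = |9·9 + 9·26 + 3·(-28) − 165| / √(81 + 81 + 9) = |66| / (3√19) = 22√19/19.

22√19/19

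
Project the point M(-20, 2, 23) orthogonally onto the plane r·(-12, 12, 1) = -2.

The perpendicular from M has direction n = (-12, 12, 1): r = (-20, 2, 23) + λ(-12, 12, 1).
Substitute into the plane: n·(M + λn) = -2 gives 287 + 289λ = -2, so λ = -1.
Foot = (-20, 2, 23) + (-1)·(-12, 12, 1) = (-8, -10, 22).

(-8, -10, 22)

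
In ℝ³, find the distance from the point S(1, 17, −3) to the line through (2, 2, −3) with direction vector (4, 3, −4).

√185

Direction vector d = (4, 3, −4).
AP = (−1, 15, 0), and AP × d = (−60, −4, −63).
|AP × d|² = 7585 and |d|² = 41, so the distance is √(7585/41) = √185.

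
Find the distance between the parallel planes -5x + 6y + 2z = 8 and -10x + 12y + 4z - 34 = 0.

9√65/65

Divide the second equation by 2 to match normals: -5x + 6y + 2z = 17.
Both planes have normal n = (-5, 6, 2), |n| = √65. Any point on the first plane is at distance |17 − 8|/|n| = 9/√65 = 9√65/65 from the second.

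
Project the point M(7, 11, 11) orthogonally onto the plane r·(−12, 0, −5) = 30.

The perpendicular from M has direction n = (−12, 0, −5): r = (7, 11, 11) + λ(−12, 0, −5).
Substitute into the plane: n·(M + λn) = 30 gives -139 + 169λ = 30, so λ = 1.
Foot = (7, 11, 11) + 1·(−12, 0, −5) = (−5, 11, 6).

(-5, 11, 6)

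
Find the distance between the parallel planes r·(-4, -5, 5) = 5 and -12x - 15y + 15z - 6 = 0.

Divide the second equation by 3 to match normals: -4x - 5y + 5z = 2.
Both planes have normal n = (-4, -5, 5), |n| = √66. Any point on the first plane is at distance |2 − 5|/|n| = 3/√66 from the second.

√66/22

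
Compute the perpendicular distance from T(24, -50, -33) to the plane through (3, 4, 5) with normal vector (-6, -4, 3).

24/√61

The plane has equation n·(r − (3, 4, 5)) = 0, i.e. n·r = -19.
n = (-6, -4, 3); n·P − (-19) = -24; |n| = √61; distance = 24/√61.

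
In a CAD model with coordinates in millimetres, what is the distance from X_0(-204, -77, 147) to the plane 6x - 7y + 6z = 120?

d = |6·(-204) + (-7)·(-77) + 6·147 − 120| / √(36 + 49 + 36) = |77| / 11 = 7.

7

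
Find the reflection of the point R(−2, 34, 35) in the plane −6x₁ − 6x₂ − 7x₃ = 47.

With n = (−6, −6, −7), the signed offset is (n·R − 47)/|n|² = -484/121 = -4.
R' = R − 2t·n = (−2, 34, 35) − (-8)·(−6, −6, −7) = (−50, −14, −21).

(-50, -14, -21)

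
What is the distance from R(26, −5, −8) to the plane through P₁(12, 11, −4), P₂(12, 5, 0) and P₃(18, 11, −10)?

P₁P₂ = (0, −6, 4) and P₁P₃ = (6, 0, −6), so a normal is n = P₁P₂ × P₁P₃ = (36, 24, 36).
d = |36·26 + 24·(-5) + 36·(-8) − 552| / √(1296 + 576 + 1296) = |-24| / (12√22) = 2/√22.

2/√22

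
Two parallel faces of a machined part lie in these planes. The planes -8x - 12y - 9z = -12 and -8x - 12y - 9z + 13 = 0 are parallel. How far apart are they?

Both planes have normal n = (-8, -12, -9), |n| = 17. Any point on the first plane is at distance |(-13) − (-12)|/|n| = 1/17 from the second.

1/17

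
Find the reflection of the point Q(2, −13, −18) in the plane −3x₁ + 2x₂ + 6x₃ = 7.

(-16, -1, 18)

n = (−3, 2, 6), |n|² = 49, n·Q − 7 = -147, so t = -147/49 = -3.
Foot F = Q − (-3)·n = (−7, −7, 0); the reflection is 2F − Q = (−16, −1, 18).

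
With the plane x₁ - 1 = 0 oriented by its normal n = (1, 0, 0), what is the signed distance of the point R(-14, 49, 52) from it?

n·R − 1 = -15.
|n| = 1, so the signed distance is -15/1 = -15.

-15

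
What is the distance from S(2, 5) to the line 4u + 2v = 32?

d = |4·2 + 2·5 − 32| / √(16 + 4) = |-14|/(2√5) = 7√5/5.

7/√5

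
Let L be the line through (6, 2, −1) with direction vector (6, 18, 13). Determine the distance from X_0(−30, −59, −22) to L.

√697

Direction vector d = (6, 18, 13).
AP = (−36, −61, −21), and AP × d = (−415, 342, −282).
|AP × d|² = 368713 and |d|² = 529, so the distance is √(368713/529) = √697.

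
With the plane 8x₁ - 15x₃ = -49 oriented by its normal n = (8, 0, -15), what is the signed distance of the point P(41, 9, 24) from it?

n·P − (-49) = 17.
|n| = 17, so the signed distance is 17/17 = 1.

1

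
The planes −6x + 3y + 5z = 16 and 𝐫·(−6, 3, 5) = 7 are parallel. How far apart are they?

9√70/70

Both planes have normal n = (−6, 3, 5), |n| = √70. Any point on the first plane is at distance |7 − 16|/|n| = 9/√70 = 9√70/70 from the second.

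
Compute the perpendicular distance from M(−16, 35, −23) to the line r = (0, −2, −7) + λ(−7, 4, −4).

3√65

Direction vector d = (−7, 4, −4).
AP = (−16, 37, −16); AP·d = 324, |AP|² = 1881, |d|² = 81.
distance² = |AP|² − (AP·d)²/|d|² = 1881 − 104976/81 = 585, so the distance is 3√65.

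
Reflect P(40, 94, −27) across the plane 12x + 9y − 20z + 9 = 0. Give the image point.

With n = (12, 9, −20), the signed offset is (n·P − (-9))/|n|² = 1875/625 = 3.
P' = P − 2t·n = (40, 94, −27) − 6·(12, 9, −20) = (−32, 40, 93).

(-32, 40, 93)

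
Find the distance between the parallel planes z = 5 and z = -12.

With common normal n = (0, 0, 1) (|n| = 1), the distance is |5 − (-12)|/|n| = 17/1 = 17.

17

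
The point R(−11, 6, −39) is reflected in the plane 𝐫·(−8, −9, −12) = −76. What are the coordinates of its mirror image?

(21, 42, 9)

With n = (−8, −9, −12), the signed offset is (n·R − (-76))/|n|² = 578/289 = 2.
R' = R − 2t·n = (−11, 6, −39) − 4·(−8, −9, −12) = (21, 42, 9).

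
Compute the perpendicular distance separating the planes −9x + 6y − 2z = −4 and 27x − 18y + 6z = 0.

Divide the second equation by -3 to match normals: −9x + 6y − 2z = 0.
Both planes have normal n = (−9, 6, −2), |n| = 11. Any point on the first plane is at distance |0 − (-4)|/|n| = 4/11 from the second.

4/11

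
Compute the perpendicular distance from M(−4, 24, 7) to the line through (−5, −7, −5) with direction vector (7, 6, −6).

Direction vector d = (7, 6, −6).
AP = (1, 31, 12); AP·d = 121, |AP|² = 1106, |d|² = 121.
distance² = |AP|² − (AP·d)²/|d|² = 1106 − 14641/121 = 985, so the distance is √985.

√985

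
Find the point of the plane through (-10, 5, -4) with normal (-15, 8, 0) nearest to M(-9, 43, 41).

The perpendicular from M has direction n = (-15, 8, 0): r = (-9, 43, 41) + λ(-15, 8, 0).
Substitute into the plane: n·(M + λn) = 190 gives 479 + 289λ = 190, so λ = -1.
Foot = (-9, 43, 41) + (-1)·(-15, 8, 0) = (6, 35, 41).

(6, 35, 41)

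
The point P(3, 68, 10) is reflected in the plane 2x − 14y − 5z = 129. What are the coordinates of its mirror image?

(23, -72, -40)

With n = (2, −14, −5), the signed offset is (n·P − 129)/|n|² = -1125/225 = -5.
P' = P − 2t·n = (3, 68, 10) − (-10)·(2, −14, −5) = (23, −72, −40).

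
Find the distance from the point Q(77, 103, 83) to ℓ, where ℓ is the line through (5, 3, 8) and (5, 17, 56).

A direction vector is d = (0, 14, 48).
AP = (72, 100, 75), and AP × d = (3750, −3456, 1008).
|AP × d|² = 27022500 and |d|² = 2500, so the distance is √(27022500/2500) = √10809 = 3√1201.

3√1201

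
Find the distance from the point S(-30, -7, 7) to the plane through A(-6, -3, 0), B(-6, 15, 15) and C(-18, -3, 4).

14√65/65

AB = (0, 18, 15) and AC = (-12, 0, 4), so a normal is n = AB × AC = (72, -180, 216).
Then n·(-30, -7, 7) - 108 = 504.
|n| = √(5184 + 32400 + 46656) = 36√65, so the distance is |504|/(36√65) = 14/√65.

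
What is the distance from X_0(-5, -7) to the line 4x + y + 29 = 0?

2√17/17

d = |4·(-5) + 1·(-7) − (-29)| / √(16 + 1) = |2|/√17 = 2/√17.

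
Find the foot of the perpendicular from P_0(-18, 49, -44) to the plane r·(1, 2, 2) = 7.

(-49/3, 157/3, -122/3)

n = (1, 2, 2), |n|² = 9, and n·P_0 − 7 = -15.
t = -15/9 = -5/3, so the foot is P_0 − t·n = (-18, 49, -44) − (-5/3)·(1, 2, 2) = (-49/3, 157/3, -122/3).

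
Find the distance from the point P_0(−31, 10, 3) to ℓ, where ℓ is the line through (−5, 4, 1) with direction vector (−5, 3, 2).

Direction vector d = (−5, 3, 2).
AP = (−26, 6, 2); AP·d = 152, |AP|² = 716, |d|² = 38.
distance² = |AP|² − (AP·d)²/|d|² = 716 − 23104/38 = 108, so the distance is 6√3.

6√3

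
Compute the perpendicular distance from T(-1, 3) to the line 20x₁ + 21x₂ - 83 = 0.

The normal to the line is n = (20, 21) with |n| = 29.
|n·T − 83| = |43 − 83| = 40, so the distance is 40/29.

40/29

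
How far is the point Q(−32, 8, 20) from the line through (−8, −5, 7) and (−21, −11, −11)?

√914

A direction vector is d = (−13, −6, −18).
AP = (−24, 13, 13); AP·d = 0, |AP|² = 914, |d|² = 529.
distance² = |AP|² − (AP·d)²/|d|² = 914 − 0/529 = 914, so the distance is √914.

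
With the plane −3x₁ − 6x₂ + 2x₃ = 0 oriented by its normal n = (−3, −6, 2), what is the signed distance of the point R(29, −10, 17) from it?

1

n·R − 0 = 7.
|n| = 7, so the signed distance is 7/7 = 1.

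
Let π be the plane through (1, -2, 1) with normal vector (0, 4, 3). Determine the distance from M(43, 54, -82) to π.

The plane has equation n·(r − (1, -2, 1)) = 0, i.e. n·r = -5.
Then n·(43, 54, -82) - (-5) = -25.
|n| = √(0 + 16 + 9) = 5, so the distance is |-25|/5 = 5.

5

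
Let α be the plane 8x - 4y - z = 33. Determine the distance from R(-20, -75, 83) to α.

8/3

Normal vector n = (8, -4, -1), and n·(-20, -75, 83) - 33 = 24.
|n| = √(64 + 16 + 1) = 9, so the distance is |24|/9 = 8/3.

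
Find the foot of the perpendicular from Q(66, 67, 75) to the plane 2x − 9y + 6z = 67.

(742/11, 665/11, 873/11)

The perpendicular from Q has direction n = (2, −9, 6): r = (66, 67, 75) + λ(2, −9, 6).
Substitute into the plane: n·(Q + λn) = 67 gives -21 + 121λ = 67, so λ = 8/11.
Foot = (66, 67, 75) + (8/11)·(2, −9, 6) = (742/11, 665/11, 873/11).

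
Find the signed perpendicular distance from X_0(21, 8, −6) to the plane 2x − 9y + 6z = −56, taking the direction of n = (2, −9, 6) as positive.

n·X_0 − (-56) = -10.
|n| = 11, so the signed distance is -10/11.

-10/11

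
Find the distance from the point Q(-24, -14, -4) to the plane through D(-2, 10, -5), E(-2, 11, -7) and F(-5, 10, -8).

25√6/6

DE = (0, 1, -2) and DF = (-3, 0, -3), so a normal is n = DE × DF = (-3, 6, 3).
Then n·(-24, -14, -4) - 51 = -75.
|n| = √(9 + 36 + 9) = 3√6, so the distance is |-75|/(3√6) = 25√6/6.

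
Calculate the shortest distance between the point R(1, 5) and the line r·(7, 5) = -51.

d = |7·1 + 5·5 − (-51)| / √(49 + 25) = |83|/√74 = 83√74/74.

83√74/74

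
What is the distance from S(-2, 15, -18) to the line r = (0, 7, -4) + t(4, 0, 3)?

2√41

Direction vector d = (4, 0, 3).
AP = (-2, 8, -14); AP·d = -50, |AP|² = 264, |d|² = 25.
distance² = |AP|² − (AP·d)²/|d|² = 264 − 2500/25 = 164, so the distance is 2√41.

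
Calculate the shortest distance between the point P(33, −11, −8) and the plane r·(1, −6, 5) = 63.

d = |1·33 + (-6)·(-11) + 5·(-8) − 63| / √(1 + 36 + 25) = |-4| / √62 = 2√62/31.

2√62/31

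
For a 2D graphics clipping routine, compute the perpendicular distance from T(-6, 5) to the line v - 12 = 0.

The normal to the line is n = (0, 1) with |n| = 1.
|n·T − 12| = |5 − 12| = 7, so the distance is 7/1 = 7.

7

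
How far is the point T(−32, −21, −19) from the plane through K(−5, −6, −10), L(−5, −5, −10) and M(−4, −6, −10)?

KL = (0, 1, 0) and KM = (1, 0, 0), so a normal is n = KL × KM = (0, 0, −1).
Then n·(−32, −21, −19) − 10 = 9.
|n| = √(0 + 0 + 1) = 1, so the distance is |9|/1 = 9.

9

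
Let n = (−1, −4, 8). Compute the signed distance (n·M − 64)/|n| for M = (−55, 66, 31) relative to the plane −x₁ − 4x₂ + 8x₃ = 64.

-25/9

n·M − 64 = -25.
|n| = 9, so the signed distance is -25/9.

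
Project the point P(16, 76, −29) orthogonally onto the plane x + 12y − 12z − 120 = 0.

(12, 28, 19)

n = (1, 12, −12), |n|² = 289, and n·P − 120 = 1156.
t = 1156/289 = 4, so the foot is P − t·n = (16, 76, −29) − 4·(1, 12, −12) = (12, 28, 19).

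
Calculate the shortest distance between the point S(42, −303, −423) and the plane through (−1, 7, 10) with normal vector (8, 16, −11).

The plane has equation n·(r − (−1, 7, 10)) = 0, i.e. n·r = -6.
Then n·(42, −303, −423) − (−6) = 147.
|n| = √(64 + 256 + 121) = 21, so the distance is |147|/21 = 7.

7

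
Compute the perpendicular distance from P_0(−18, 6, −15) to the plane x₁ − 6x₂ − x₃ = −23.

16/√38

Normal vector n = (1, −6, −1), and n·(−18, 6, −15) − (−23) = −16.
|n| = √(1 + 36 + 1) = √38, so the distance is |-16|/√38 = 16/√38.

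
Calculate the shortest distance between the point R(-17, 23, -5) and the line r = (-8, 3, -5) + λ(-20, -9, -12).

Direction vector d = (-20, -9, -12).
AP = (-9, 20, 0), and AP × d = (-240, -108, 481).
|AP × d|² = 300625 and |d|² = 625, so the distance is √(300625/625) = √481.

√481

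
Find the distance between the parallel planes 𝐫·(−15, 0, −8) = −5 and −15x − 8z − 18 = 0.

Both planes have normal n = (−15, 0, −8), |n| = 17. Any point on the first plane is at distance |18 − (-5)|/|n| = 23/17 from the second.

23/17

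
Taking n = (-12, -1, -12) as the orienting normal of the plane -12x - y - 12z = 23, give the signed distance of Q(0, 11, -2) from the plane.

-10/17

n·Q − 23 = -10.
|n| = 17, so the signed distance is -10/17.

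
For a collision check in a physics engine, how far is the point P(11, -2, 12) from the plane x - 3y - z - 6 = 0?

1/√11

Normal vector n = (1, -3, -1), and n·(11, -2, 12) - 6 = -1.
|n| = √(1 + 9 + 1) = √11, so the distance is |-1|/√11 = 1/√11.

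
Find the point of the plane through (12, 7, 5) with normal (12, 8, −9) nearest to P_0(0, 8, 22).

n = (12, 8, −9), |n|² = 289, and n·P_0 − 155 = -289.
t = -289/289 = -1, so the foot is P_0 − t·n = (0, 8, 22) − (-1)·(12, 8, −9) = (12, 16, 13).

(12, 16, 13)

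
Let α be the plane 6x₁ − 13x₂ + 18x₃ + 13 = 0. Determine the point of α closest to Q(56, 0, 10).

(50, 13, -8)

n = (6, −13, 18), |n|² = 529, and n·Q − (-13) = 529.
t = 529/529 = 1, so the foot is Q − t·n = (56, 0, 10) − 1·(6, −13, 18) = (50, 13, −8).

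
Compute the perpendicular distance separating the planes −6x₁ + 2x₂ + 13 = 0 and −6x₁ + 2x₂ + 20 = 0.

7√10/20

Both planes have normal n = (−6, 2, 0), |n| = 2√10. Any point on the first plane is at distance |(-20) − (-13)|/|n| = 7/(2√10) = 7√10/20 from the second.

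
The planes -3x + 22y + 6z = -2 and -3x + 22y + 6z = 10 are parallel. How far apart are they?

With common normal n = (-3, 22, 6) (|n| = 23), the distance is |(-2) − 10|/|n| = 12/23.

12/23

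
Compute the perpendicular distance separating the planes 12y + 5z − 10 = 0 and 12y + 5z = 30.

Both planes have normal n = (0, 12, 5), |n| = 13. Any point on the first plane is at distance |30 − 10|/|n| = 20/13 from the second.

20/13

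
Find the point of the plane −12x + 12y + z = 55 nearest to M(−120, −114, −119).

(-2112/17, -1866/17, -2017/17)

n = (−12, 12, 1), |n|² = 289, and n·M − 55 = -102.
t = -102/289 = -6/17, so the foot is M − t·n = (−120, −114, −119) − (-6/17)·(−12, 12, 1) = (−2112/17, −1866/17, −2017/17).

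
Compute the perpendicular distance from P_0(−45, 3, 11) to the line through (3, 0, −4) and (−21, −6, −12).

3√113

A direction vector is d = (−24, −6, −8).
AP = (−48, 3, 15), and AP × d = (66, −744, 360).
|AP × d|² = 687492 and |d|² = 676, so the distance is √(687492/676) = √1017 = 3√113.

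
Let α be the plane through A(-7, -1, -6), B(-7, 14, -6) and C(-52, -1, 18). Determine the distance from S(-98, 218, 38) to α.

4

AB = (0, 15, 0) and AC = (-45, 0, 24), so a normal is n = AB × AC = (360, 0, 675).
Then n·(-98, 218, 38) - (-6570) = -3060.
|n| = √(129600 + 0 + 455625) = 765, so the distance is |-3060|/765 = 4.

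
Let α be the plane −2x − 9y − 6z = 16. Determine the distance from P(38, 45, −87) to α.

n = (−2, −9, −6); n·P − 16 = 25; |n| = 11; distance = 25/11.

25/11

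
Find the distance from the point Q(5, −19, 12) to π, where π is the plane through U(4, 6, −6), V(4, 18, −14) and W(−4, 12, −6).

11√61/61

UV = (0, 12, −8) and UW = (−8, 6, 0), so a normal is n = UV × UW = (48, 64, 96).
d = |48·5 + 64·(-19) + 96·12 − 0| / √(2304 + 4096 + 9216) = |176| / (16√61) = 11√61/61.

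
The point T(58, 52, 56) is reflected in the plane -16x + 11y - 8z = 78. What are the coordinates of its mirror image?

With n = (-16, 11, -8), the signed offset is (n·T − 78)/|n|² = -882/441 = -2.
T' = T − 2t·n = (58, 52, 56) − (-4)·(-16, 11, -8) = (-6, 96, 24).

(-6, 96, 24)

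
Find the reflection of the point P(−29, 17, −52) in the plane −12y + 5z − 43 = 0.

With n = (0, −12, 5), the signed offset is (n·P − 43)/|n|² = -507/169 = -3.
P' = P − 2t·n = (−29, 17, −52) − (-6)·(0, −12, 5) = (−29, −55, −22).

(-29, -55, -22)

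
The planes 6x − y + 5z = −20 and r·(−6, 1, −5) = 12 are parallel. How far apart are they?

Divide the second equation by -1 to match normals: 6x − y + 5z = -12.
With common normal n = (6, −1, 5) (|n| = √62), the distance is |(-20) − (-12)|/|n| = 8/√62 = 4√62/31.

8/√62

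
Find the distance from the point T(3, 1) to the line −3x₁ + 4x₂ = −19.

14/5

The normal to the line is n = (−3, 4) with |n| = 5.
|n·T − (-19)| = |-5 − (-19)| = 14, so the distance is 14/5.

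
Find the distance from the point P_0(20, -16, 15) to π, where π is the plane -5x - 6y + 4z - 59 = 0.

d = |(-5)·20 + (-6)·(-16) + 4·15 − 59| / √(25 + 36 + 16) = |-3| / √77 = 3/√77.

3√77/77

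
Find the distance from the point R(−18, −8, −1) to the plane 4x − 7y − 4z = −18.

2/3

Normal vector n = (4, −7, −4), and n·(−18, −8, −1) − (−18) = 6.
|n| = √(16 + 49 + 16) = 9, so the distance is |6|/9 = 2/3.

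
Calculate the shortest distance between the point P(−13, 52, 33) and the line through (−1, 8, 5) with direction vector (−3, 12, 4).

4√10

Direction vector d = (−3, 12, 4).
AP = (−12, 44, 28); AP·d = 676, |AP|² = 2864, |d|² = 169.
distance² = |AP|² − (AP·d)²/|d|² = 2864 − 456976/169 = 160, so the distance is 4√10.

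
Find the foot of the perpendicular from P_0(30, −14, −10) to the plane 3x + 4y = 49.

(159/5, -58/5, -10)

n = (3, 4, 0), |n|² = 25, and n·P_0 − 49 = -15.
t = -15/25 = -3/5, so the foot is P_0 − t·n = (30, −14, −10) − (-3/5)·(3, 4, 0) = (159/5, −58/5, −10).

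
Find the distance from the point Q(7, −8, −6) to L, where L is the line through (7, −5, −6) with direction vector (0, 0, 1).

Direction vector d = (0, 0, 1).
AP = (0, −3, 0), and AP × d = (−3, 0, 0).
|AP × d|² = 9 and |d|² = 1, so the distance is √9 = 3.

3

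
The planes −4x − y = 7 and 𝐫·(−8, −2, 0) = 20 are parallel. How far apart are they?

Divide the second equation by 2 to match normals: −4x − y = 10.
Both planes have normal n = (−4, −1, 0), |n| = √17. Any point on the first plane is at distance |10 − 7|/|n| = 3/√17 from the second.

3√17/17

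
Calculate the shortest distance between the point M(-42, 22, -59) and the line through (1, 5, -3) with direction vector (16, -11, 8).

Direction vector d = (16, -11, 8).
AP = (-43, 17, -56); AP·d = -1323, |AP|² = 5274, |d|² = 441.
distance² = |AP|² − (AP·d)²/|d|² = 5274 − 1750329/441 = 1305, so the distance is 3√145.

3√145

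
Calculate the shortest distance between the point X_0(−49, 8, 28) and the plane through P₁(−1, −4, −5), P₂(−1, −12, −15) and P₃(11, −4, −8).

4√42/7

P₁P₂ = (0, −8, −10) and P₁P₃ = (12, 0, −3), so a normal is n = P₁P₂ × P₁P₃ = (24, −120, 96).
n = (24, −120, 96); n·P − (-24) = 576; |n| = 24√42; distance = 576/(24√42) = 24/√42.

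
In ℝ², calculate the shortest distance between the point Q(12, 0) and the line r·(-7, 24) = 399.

483/25

d = |(-7)·12 + 24·0 − 399| / √(49 + 576) = |-483|/25 = 483/25.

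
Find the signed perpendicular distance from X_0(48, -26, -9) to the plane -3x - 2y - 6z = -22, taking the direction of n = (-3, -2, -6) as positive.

-16/7

n·X_0 − (-22) = -16.
|n| = 7, so the signed distance is -16/7.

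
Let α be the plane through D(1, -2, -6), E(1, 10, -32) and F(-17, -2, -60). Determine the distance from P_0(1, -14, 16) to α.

DE = (0, 12, -26) and DF = (-18, 0, -54), so a normal is n = DE × DF = (-648, 468, 216).
n = (-648, 468, 216); n·P − (-2880) = -864; |n| = 828; distance = 864/828 = 24/23.

24/23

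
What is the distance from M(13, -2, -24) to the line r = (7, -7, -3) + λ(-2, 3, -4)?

√241

Direction vector d = (-2, 3, -4).
AP = (6, 5, -21), and AP × d = (43, 66, 28).
|AP × d|² = 6989 and |d|² = 29, so the distance is √(6989/29) = √241.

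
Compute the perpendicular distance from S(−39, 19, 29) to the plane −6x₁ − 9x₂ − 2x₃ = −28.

3

d = |(-6)·(-39) + (-9)·19 + (-2)·29 − (-28)| / √(36 + 81 + 4) = |33| / 11 = 3.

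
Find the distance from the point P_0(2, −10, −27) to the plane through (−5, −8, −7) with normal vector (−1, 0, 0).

7

The plane has equation n·(r − (−5, −8, −7)) = 0, i.e. n·r = 5.
Then n·(2, −10, −27) − 5 = −7.
|n| = √(1 + 0 + 0) = 1, so the distance is |-7|/1 = 7.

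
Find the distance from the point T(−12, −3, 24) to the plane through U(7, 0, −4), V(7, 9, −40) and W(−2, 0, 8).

UV = (0, 9, −36) and UW = (−9, 0, 12), so a normal is n = UV × UW = (108, 324, 81).
d = |108·(-12) + 324·(-3) + 81·24 − 432| / √(11664 + 104976 + 6561) = |-756| / 351 = 28/13.

28/13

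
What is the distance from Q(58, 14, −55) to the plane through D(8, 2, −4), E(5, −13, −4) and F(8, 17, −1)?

DE = (−3, −15, 0) and DF = (0, 15, 3), so a normal is n = DE × DF = (−45, 9, −45).
d = |(-45)·58 + 9·14 + (-45)·(-55) − (-162)| / √(2025 + 81 + 2025) = |153| / (9√51) = √51/3.

17/√51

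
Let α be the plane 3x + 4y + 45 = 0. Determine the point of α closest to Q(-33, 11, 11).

The perpendicular from Q has direction n = (3, 4, 0): r = (-33, 11, 11) + μ(3, 4, 0).
Substitute into the plane: n·(Q + μn) = -45 gives -55 + 25μ = -45, so μ = 2/5.
Foot = (-33, 11, 11) + (2/5)·(3, 4, 0) = (-159/5, 63/5, 11).

(-159/5, 63/5, 11)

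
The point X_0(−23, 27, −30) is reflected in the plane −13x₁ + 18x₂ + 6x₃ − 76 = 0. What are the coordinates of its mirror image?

n = (−13, 18, 6), |n|² = 529, n·X_0 − 76 = 529, so t = 529/529 = 1.
Foot F = X_0 − 1·n = (−10, 9, −36); the reflection is 2F − X_0 = (3, −9, −42).

(3, -9, -42)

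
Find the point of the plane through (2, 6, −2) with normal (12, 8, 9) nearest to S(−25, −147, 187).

The perpendicular from S has direction n = (12, 8, 9): r = (−25, −147, 187) + μ(12, 8, 9).
Substitute into the plane: n·(S + μn) = 54 gives 207 + 289μ = 54, so μ = -9/17.
Foot = (−25, −147, 187) + (-9/17)·(12, 8, 9) = (−533/17, −2571/17, 3098/17).

(-533/17, -2571/17, 3098/17)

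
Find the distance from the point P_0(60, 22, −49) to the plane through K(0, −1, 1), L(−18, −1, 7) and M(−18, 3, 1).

KL = (−18, 0, 6) and KM = (−18, 4, 0), so a normal is n = KL × KM = (−24, −108, −72).
Then n·(60, 22, −49) − 36 = −324.
|n| = √(576 + 11664 + 5184) = 132, so the distance is |-324|/132 = 27/11.

27/11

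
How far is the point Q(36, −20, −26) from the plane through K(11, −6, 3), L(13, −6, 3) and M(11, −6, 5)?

KL = (2, 0, 0) and KM = (0, 0, 2), so a normal is n = KL × KM = (0, −4, 0).
d = |(-4)·(-20) − 24| / √(0 + 16 + 0) = |56| / 4 = 14.

14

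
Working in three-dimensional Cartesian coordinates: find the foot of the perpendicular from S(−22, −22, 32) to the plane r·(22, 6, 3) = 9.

The perpendicular from S has direction n = (22, 6, 3): r = (−22, −22, 32) + μ(22, 6, 3).
Substitute into the plane: n·(S + μn) = 9 gives -520 + 529μ = 9, so μ = 1.
Foot = (−22, −22, 32) + 1·(22, 6, 3) = (0, −16, 35).

(0, -16, 35)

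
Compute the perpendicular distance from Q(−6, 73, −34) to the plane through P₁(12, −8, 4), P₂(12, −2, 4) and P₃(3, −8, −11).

P₁P₂ = (0, 6, 0) and P₁P₃ = (−9, 0, −15), so a normal is n = P₁P₂ × P₁P₃ = (−90, 0, 54).
Then n·(−6, 73, −34) − (−864) = −432.
|n| = √(8100 + 0 + 2916) = 18√34, so the distance is |-432|/(18√34) = 24/√34.

24/√34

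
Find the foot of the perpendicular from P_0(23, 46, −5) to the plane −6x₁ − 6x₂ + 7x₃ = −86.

(5, 28, 16)

The perpendicular from P_0 has direction n = (−6, −6, 7): r = (23, 46, −5) + μ(−6, −6, 7).
Substitute into the plane: n·(P_0 + μn) = -86 gives -449 + 121μ = -86, so μ = 3.
Foot = (23, 46, −5) + 3·(−6, −6, 7) = (5, 28, 16).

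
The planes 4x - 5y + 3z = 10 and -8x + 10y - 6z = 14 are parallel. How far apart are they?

17/(5√2)

Divide the second equation by -2 to match normals: 4x - 5y + 3z = -7.
With common normal n = (4, -5, 3) (|n| = 5√2), the distance is |10 − (-7)|/|n| = 17/(5√2).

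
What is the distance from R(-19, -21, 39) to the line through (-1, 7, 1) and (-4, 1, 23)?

A direction vector is d = (-3, -6, 22).
AP = (-18, -28, 38), and AP × d = (-388, 282, 24).
|AP × d|² = 230644 and |d|² = 529, so the distance is √(230644/529) = √436 = 2√109.

2√109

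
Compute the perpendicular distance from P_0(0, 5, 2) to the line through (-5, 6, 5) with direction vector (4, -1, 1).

Direction vector d = (4, -1, 1).
AP = (5, -1, -3); AP·d = 18, |AP|² = 35, |d|² = 18.
distance² = |AP|² − (AP·d)²/|d|² = 35 − 324/18 = 17, so the distance is √17.

√17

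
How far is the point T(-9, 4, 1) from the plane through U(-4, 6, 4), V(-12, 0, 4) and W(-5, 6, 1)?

UV = (-8, -6, 0) and UW = (-1, 0, -3), so a normal is n = UV × UW = (18, -24, -6).
Then n·(-9, 4, 1) - (-240) = -24.
|n| = √(324 + 576 + 36) = 6√26, so the distance is |-24|/(6√26) = 2√26/13.

4/√26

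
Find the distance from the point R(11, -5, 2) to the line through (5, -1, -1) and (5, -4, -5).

√61

A direction vector is d = (0, -3, -4).
AP = (6, -4, 3), and AP × d = (25, 24, -18).
|AP × d|² = 1525 and |d|² = 25, so the distance is √(1525/25) = √61.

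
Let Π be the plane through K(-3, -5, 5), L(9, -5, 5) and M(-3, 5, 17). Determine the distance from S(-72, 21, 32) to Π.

KL = (12, 0, 0) and KM = (0, 10, 12), so a normal is n = KL × KM = (0, -144, 120).
Then n·(-72, 21, 32) - 1320 = -504.
|n| = √(0 + 20736 + 14400) = 24√61, so the distance is |-504|/(24√61) = 21/√61.

21/√61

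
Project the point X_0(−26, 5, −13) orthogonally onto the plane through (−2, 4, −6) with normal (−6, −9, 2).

n = (−6, −9, 2), |n|² = 121, and n·X_0 − (-36) = 121.
t = 121/121 = 1, so the foot is X_0 − t·n = (−26, 5, −13) − 1·(−6, −9, 2) = (−20, 14, −15).

(-20, 14, -15)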